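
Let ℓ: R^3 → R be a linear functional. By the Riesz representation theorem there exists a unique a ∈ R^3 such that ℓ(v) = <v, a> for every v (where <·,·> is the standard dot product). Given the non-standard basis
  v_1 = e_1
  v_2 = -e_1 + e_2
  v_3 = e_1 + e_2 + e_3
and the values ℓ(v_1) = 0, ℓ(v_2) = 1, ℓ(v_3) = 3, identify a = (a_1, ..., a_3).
a = (0, 1, 2)

Write a = (a_1, ..., a_3) in the standard basis. For each basis vector v_i, ℓ(v_i) = <v_i, a> is a linear equation in the a_j's. Collect the n equations into a matrix system V a = ℓ, where row i of V is v_i (expressed in the standard basis). Since V is invertible (lower-triangular with 1s on the diagonal, up to permutation), solve by back-substitution:
  V =
[[1, 0, 0],
 [-1, 1, 0],
 [1, 1, 1]]
  V a = (0, 1, 3)
Solving gives a = (0, 1, 2).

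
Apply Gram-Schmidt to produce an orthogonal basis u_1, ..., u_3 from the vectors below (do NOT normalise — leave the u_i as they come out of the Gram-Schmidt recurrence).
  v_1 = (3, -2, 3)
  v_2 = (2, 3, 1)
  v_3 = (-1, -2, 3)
Orthogonal basis:
  u_1 = (3, -2, 3)
  u_2 = (35/22, 36/11, 13/22)
  u_3 = (-484/299, 132/299, 44/23)

Apply the Gram-Schmidt recurrence
  u_1 = v_1
  u_i = v_i − Σ_{j<i} ((v_i · u_j) / (u_j · u_j)) · u_j.

Step by step this gives:
  u_1 = (3, -2, 3)
  u_2 = (35/22, 36/11, 13/22)
  u_3 = (-484/299, 132/299, 44/23)

Orthogonality check:
  u_2 · u_1 = 0 (should be 0)
  u_3 · u_1 = 0 (should be 0)
  u_3 · u_2 = 0 (should be 0)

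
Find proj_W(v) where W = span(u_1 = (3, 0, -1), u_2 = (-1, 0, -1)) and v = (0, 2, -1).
proj_W(v) = (0, 0, -1)

Set up U = [u_1 | ... | u_2] ∈ R^(3×2). The projector onto W = col(U) is P = U (U^T U)^(-1) U^T.
Compute U^T U =
  [10, -2]
  [-2, 2],
and U^T v = (1, 1).
Solve U^T U · c = U^T v for the coefficients: c = (1/4, 3/4). The projection is proj_W(v) = U c.
Check: (v - proj_W(v)) · u_1 = 0  (should be 0).
Check: (v - proj_W(v)) · u_2 = 0  (should be 0).
Result: proj_W(v) = (0, 0, -1).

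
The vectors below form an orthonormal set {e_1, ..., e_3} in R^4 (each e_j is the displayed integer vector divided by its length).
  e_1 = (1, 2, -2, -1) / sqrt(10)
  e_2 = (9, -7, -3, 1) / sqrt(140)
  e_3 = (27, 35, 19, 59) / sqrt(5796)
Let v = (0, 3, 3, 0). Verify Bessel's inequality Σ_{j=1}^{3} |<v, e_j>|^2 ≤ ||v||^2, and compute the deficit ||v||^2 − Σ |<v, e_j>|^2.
Σ |<v, e_j>|^2 = 252/23; ||v||^2 = 18; deficit = 162/23

Write each e_j = u_j / sqrt(<u_j, u_j>) where u_j is the displayed integer vector. Then <v, e_j> = <v, u_j> / sqrt(<u_j, u_j>), so |<v, e_j>|^2 = <v, u_j>^2 / <u_j, u_j>.
Coefficients: <v, e_1> = 0/sqrt(10), <v, e_2> = -30/sqrt(140), <v, e_3> = 162/sqrt(5796).
Square and sum: Σ |<v, e_j>|^2 = 252/23.
Compute ||v||^2 = v·v = 18.
Deficit = 18 − 252/23 = 162/23 ≥ 0, confirming Bessel's inequality. (The deficit equals ||v − Σ <v,e_j> e_j||^2, the squared distance from v to span{e_j}.)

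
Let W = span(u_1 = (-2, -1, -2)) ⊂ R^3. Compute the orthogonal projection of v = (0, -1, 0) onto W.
proj_W(v) = (-2/9, -1/9, -2/9)

Set up U = [u_1 | ... | u_1] ∈ R^(3×1). The projector onto W = col(U) is P = U (U^T U)^(-1) U^T.
Compute U^T U =
  [9],
and U^T v = (1).
Solve U^T U · c = U^T v for the coefficients: c = (1/9). The projection is proj_W(v) = U c.
Check: (v - proj_W(v)) · u_1 = 0  (should be 0).
Result: proj_W(v) = (-2/9, -1/9, -2/9).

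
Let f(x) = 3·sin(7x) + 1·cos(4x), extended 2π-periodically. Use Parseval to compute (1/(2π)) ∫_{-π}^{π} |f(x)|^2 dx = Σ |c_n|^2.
Σ |c_n|^2 = 5

Expand |f|^2 and use orthogonality of {sin(nx), cos(mx)} on [-π, π]:
  ∫_{-π}^{π} sin(nx)^2 dx = π, ∫ cos(mx)^2 dx = π, and cross terms integrate to 0.
So ∫_{-π}^{π} f(x)^2 dx = 3^2 · π + 1^2 · π = (9 + 1)π.
Divide by 2π: (9 + 1)/2 = 5.
By Parseval, this equals Σ |c_n|^2.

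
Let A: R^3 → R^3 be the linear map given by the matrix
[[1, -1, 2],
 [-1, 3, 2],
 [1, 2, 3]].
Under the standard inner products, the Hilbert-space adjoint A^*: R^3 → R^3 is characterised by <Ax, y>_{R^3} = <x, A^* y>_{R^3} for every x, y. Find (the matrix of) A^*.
A^* = A^T =
[[1, -1, 1],
 [-1, 3, 2],
 [2, 2, 3]]

For real matrices with standard dot products, the defining identity <Ax, y> = <x, A^* y> gives (Ax)^T y = x^T (A^*) y, i.e. x^T A^T y = x^T (A^*) y. Since this holds for all x, y, we must have A^* = A^T. Therefore
A^* =
[[1, -1, 1],
 [-1, 3, 2],
 [2, 2, 3]].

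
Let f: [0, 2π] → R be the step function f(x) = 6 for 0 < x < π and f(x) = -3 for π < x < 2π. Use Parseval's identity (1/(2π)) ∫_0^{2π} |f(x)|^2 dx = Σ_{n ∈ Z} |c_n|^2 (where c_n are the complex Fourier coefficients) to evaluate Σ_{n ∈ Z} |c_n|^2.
Σ |c_n|^2 = 45/2

Parseval equates the L^2 energy of f (normalised by 1/(2π)) with the ℓ^2 sum of its Fourier coefficients: (1/(2π)) ∫_0^{2π} |f|^2 = Σ |c_n|^2.
Compute the left side: (1/(2π)) [∫_0^π 6^2 dx + ∫_π^{2π} (-3)^2 dx] = (1/(2π)) · (36π + 9π) = (36 + 9)/2 = 45/2.
So Σ_{n ∈ Z} |c_n|^2 = 45/2.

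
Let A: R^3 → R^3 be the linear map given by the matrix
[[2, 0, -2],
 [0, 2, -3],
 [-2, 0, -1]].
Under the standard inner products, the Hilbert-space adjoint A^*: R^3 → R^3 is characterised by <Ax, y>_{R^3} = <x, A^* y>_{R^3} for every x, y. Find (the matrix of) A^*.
A^* = A^T =
[[2, 0, -2],
 [0, 2, 0],
 [-2, -3, -1]]

For real matrices with standard dot products, the defining identity <Ax, y> = <x, A^* y> gives (Ax)^T y = x^T (A^*) y, i.e. x^T A^T y = x^T (A^*) y. Since this holds for all x, y, we must have A^* = A^T. Therefore
A^* =
[[2, 0, -2],
 [0, 2, 0],
 [-2, -3, -1]].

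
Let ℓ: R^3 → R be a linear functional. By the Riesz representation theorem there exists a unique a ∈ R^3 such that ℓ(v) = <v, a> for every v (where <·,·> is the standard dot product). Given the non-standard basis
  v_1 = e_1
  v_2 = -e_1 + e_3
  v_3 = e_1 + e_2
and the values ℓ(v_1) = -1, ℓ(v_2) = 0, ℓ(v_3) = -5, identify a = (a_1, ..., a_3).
a = (-1, -4, -1)

Write a = (a_1, ..., a_3) in the standard basis. For each basis vector v_i, ℓ(v_i) = <v_i, a> is a linear equation in the a_j's. Collect the n equations into a matrix system V a = ℓ, where row i of V is v_i (expressed in the standard basis). Since V is invertible (lower-triangular with 1s on the diagonal, up to permutation), solve by back-substitution:
  V =
[[1, 0, 0],
 [-1, 0, 1],
 [1, 1, 0]]
  V a = (-1, 0, -5)
Solving gives a = (-1, -4, -1).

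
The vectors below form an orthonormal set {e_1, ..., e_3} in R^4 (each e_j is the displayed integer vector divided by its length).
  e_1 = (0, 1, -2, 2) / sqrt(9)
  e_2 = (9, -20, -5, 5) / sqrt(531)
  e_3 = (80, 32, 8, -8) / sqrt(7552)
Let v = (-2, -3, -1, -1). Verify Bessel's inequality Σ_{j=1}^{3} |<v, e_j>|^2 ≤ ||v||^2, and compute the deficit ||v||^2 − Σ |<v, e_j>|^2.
Σ |<v, e_j>|^2 = 13; ||v||^2 = 15; deficit = 2

Write each e_j = u_j / sqrt(<u_j, u_j>) where u_j is the displayed integer vector. Then <v, e_j> = <v, u_j> / sqrt(<u_j, u_j>), so |<v, e_j>|^2 = <v, u_j>^2 / <u_j, u_j>.
Coefficients: <v, e_1> = -3/sqrt(9), <v, e_2> = 42/sqrt(531), <v, e_3> = -256/sqrt(7552).
Square and sum: Σ |<v, e_j>|^2 = 13.
Compute ||v||^2 = v·v = 15.
Deficit = 15 − 13 = 2 ≥ 0, confirming Bessel's inequality. (The deficit equals ||v − Σ <v,e_j> e_j||^2, the squared distance from v to span{e_j}.)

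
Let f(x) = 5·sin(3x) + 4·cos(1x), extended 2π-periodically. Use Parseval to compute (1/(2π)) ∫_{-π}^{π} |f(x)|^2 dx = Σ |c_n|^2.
Σ |c_n|^2 = 41/2

Expand |f|^2 and use orthogonality of {sin(nx), cos(mx)} on [-π, π]:
  ∫_{-π}^{π} sin(nx)^2 dx = π, ∫ cos(mx)^2 dx = π, and cross terms integrate to 0.
So ∫_{-π}^{π} f(x)^2 dx = 5^2 · π + 4^2 · π = (25 + 16)π.
Divide by 2π: (25 + 16)/2 = 41/2.
By Parseval, this equals Σ |c_n|^2.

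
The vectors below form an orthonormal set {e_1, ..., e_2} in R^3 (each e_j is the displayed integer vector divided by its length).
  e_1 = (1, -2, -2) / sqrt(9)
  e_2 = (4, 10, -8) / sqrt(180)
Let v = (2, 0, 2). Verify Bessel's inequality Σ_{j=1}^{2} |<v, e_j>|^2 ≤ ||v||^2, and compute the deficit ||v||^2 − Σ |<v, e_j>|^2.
Σ |<v, e_j>|^2 = 4/5; ||v||^2 = 8; deficit = 36/5

Write each e_j = u_j / sqrt(<u_j, u_j>) where u_j is the displayed integer vector. Then <v, e_j> = <v, u_j> / sqrt(<u_j, u_j>), so |<v, e_j>|^2 = <v, u_j>^2 / <u_j, u_j>.
Coefficients: <v, e_1> = -2/sqrt(9), <v, e_2> = -8/sqrt(180).
Square and sum: Σ |<v, e_j>|^2 = 4/5.
Compute ||v||^2 = v·v = 8.
Deficit = 8 − 4/5 = 36/5 ≥ 0, confirming Bessel's inequality. (The deficit equals ||v − Σ <v,e_j> e_j||^2, the squared distance from v to span{e_j}.)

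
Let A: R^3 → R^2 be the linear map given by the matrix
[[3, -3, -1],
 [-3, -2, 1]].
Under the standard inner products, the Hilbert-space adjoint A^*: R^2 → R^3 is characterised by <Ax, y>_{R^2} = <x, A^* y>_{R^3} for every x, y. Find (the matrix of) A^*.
A^* = A^T =
[[3, -3],
 [-3, -2],
 [-1, 1]]

For real matrices with standard dot products, the defining identity <Ax, y> = <x, A^* y> gives (Ax)^T y = x^T (A^*) y, i.e. x^T A^T y = x^T (A^*) y. Since this holds for all x, y, we must have A^* = A^T. Therefore
A^* =
[[3, -3],
 [-3, -2],
 [-1, 1]].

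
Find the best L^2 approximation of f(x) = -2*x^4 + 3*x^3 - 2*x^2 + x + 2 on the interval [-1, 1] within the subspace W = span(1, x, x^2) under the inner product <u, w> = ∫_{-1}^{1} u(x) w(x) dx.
g(x) = -26*x^2/7 + 14*x/5 + 76/35

The best approximation g ∈ W is the orthogonal projection of f onto W. Writing g = a_0 + a_1 x + a_2 x^2, the coefficients solve the normal equations G · a = b where
  G_{ij} = <φ_i, φ_j> and b_i = <f, φ_i>, with φ_0 = 1, φ_1 = x, φ_2 = x^2.
G =
  [2, 0, 2/3]
  [0, 2/3, 0]
  [2/3, 0, 2/5],
b = (28/15, 28/15, -4/105).
Solving gives a_0 = 76/35, a_1 = 14/5, a_2 = -26/7, so
  g(x) = -26*x^2/7 + 14*x/5 + 76/35.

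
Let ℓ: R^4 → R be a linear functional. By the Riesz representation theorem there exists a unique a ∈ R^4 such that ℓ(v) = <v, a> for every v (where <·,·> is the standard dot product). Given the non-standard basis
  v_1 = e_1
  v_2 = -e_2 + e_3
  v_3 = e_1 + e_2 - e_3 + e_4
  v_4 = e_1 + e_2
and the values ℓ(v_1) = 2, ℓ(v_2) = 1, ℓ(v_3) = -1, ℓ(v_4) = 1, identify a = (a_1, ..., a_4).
a = (2, -1, 0, -2)

Write a = (a_1, ..., a_4) in the standard basis. For each basis vector v_i, ℓ(v_i) = <v_i, a> is a linear equation in the a_j's. Collect the n equations into a matrix system V a = ℓ, where row i of V is v_i (expressed in the standard basis). Since V is invertible (lower-triangular with 1s on the diagonal, up to permutation), solve by back-substitution:
  V =
[[1, 0, 0, 0],
 [0, -1, 1, 0],
 [1, 1, -1, 1],
 [1, 1, 0, 0]]
  V a = (2, 1, -1, 1)
Solving gives a = (2, -1, 0, -2).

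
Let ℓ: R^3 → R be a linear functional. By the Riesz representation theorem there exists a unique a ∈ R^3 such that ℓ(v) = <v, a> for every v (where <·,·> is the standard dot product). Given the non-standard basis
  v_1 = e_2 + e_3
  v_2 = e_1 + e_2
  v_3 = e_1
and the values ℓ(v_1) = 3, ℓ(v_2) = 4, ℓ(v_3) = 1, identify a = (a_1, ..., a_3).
a = (1, 3, 0)

Write a = (a_1, ..., a_3) in the standard basis. For each basis vector v_i, ℓ(v_i) = <v_i, a> is a linear equation in the a_j's. Collect the n equations into a matrix system V a = ℓ, where row i of V is v_i (expressed in the standard basis). Since V is invertible (lower-triangular with 1s on the diagonal, up to permutation), solve by back-substitution:
  V =
[[0, 1, 1],
 [1, 1, 0],
 [1, 0, 0]]
  V a = (3, 4, 1)
Solving gives a = (1, 3, 0).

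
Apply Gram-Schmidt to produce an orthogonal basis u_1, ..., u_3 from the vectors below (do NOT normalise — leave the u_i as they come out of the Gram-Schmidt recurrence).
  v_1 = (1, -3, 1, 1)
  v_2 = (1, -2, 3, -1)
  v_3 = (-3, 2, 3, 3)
Orthogonal basis:
  u_1 = (1, -3, 1, 1)
  u_2 = (1/4, 1/4, 9/4, -7/4)
  u_3 = (-92/33, 40/33, 32/11, 116/33)

Apply the Gram-Schmidt recurrence
  u_1 = v_1
  u_i = v_i − Σ_{j<i} ((v_i · u_j) / (u_j · u_j)) · u_j.

Step by step this gives:
  u_1 = (1, -3, 1, 1)
  u_2 = (1/4, 1/4, 9/4, -7/4)
  u_3 = (-92/33, 40/33, 32/11, 116/33)

Orthogonality check:
  u_2 · u_1 = 0 (should be 0)
  u_3 · u_1 = 0 (should be 0)
  u_3 · u_2 = 0 (should be 0)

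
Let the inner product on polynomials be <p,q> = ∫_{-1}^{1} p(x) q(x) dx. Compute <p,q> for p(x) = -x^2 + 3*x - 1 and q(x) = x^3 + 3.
<p,q> = -34/5

Expand the product: p(x)·q(x) = -x^5 + 3*x^4 - x^3 - 3*x^2 + 9*x - 3.
∫_{-1}^{1} of each monomial x^k gives [2/(k+1) if k even, 0 if k odd]. Integrating term-by-term (or equivalently evaluating the antiderivative F(x) = -x^6/6 + 3*x^5/5 - x^4/4 - x^3 + 9*x^2/2 - 3*x at the endpoints):
  F(1) − F(−1) = 41/60 − (449/60) = -34/5.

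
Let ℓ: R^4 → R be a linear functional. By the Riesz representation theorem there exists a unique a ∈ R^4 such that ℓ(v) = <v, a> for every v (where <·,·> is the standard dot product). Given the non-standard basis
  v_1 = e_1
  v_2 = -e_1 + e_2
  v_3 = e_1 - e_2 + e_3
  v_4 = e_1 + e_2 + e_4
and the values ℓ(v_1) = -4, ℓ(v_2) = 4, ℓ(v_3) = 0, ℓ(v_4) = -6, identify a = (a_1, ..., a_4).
a = (-4, 0, 4, -2)

Write a = (a_1, ..., a_4) in the standard basis. For each basis vector v_i, ℓ(v_i) = <v_i, a> is a linear equation in the a_j's. Collect the n equations into a matrix system V a = ℓ, where row i of V is v_i (expressed in the standard basis). Since V is invertible (lower-triangular with 1s on the diagonal, up to permutation), solve by back-substitution:
  V =
[[1, 0, 0, 0],
 [-1, 1, 0, 0],
 [1, -1, 1, 0],
 [1, 1, 0, 1]]
  V a = (-4, 4, 0, -6)
Solving gives a = (-4, 0, 4, -2).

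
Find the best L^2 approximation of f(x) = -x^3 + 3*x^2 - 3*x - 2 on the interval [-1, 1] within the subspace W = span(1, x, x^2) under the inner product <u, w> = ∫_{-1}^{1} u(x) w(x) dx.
g(x) = 3*x^2 - 18*x/5 - 2

The best approximation g ∈ W is the orthogonal projection of f onto W. Writing g = a_0 + a_1 x + a_2 x^2, the coefficients solve the normal equations G · a = b where
  G_{ij} = <φ_i, φ_j> and b_i = <f, φ_i>, with φ_0 = 1, φ_1 = x, φ_2 = x^2.
G =
  [2, 0, 2/3]
  [0, 2/3, 0]
  [2/3, 0, 2/5],
b = (-2, -12/5, -2/15).
Solving gives a_0 = -2, a_1 = -18/5, a_2 = 3, so
  g(x) = 3*x^2 - 18*x/5 - 2.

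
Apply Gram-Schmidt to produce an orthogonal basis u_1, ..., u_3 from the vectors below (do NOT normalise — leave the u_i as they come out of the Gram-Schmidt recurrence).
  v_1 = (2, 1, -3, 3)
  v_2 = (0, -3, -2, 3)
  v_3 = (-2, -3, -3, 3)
Orthogonal basis:
  u_1 = (2, 1, -3, 3)
  u_2 = (-24/23, -81/23, -10/23, 33/23)
  u_3 = (-316/181, 110/181, -192/181, -18/181)

Apply the Gram-Schmidt recurrence
  u_1 = v_1
  u_i = v_i − Σ_{j<i} ((v_i · u_j) / (u_j · u_j)) · u_j.

Step by step this gives:
  u_1 = (2, 1, -3, 3)
  u_2 = (-24/23, -81/23, -10/23, 33/23)
  u_3 = (-316/181, 110/181, -192/181, -18/181)

Orthogonality check:
  u_2 · u_1 = 0 (should be 0)
  u_3 · u_1 = 0 (should be 0)
  u_3 · u_2 = 0 (should be 0)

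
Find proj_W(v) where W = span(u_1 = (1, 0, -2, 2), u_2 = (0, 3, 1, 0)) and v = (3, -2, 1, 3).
proj_W(v) = (30/43, -93/86, -151/86, 60/43)

Set up U = [u_1 | ... | u_2] ∈ R^(4×2). The projector onto W = col(U) is P = U (U^T U)^(-1) U^T.
Compute U^T U =
  [9, -2]
  [-2, 10],
and U^T v = (7, -5).
Solve U^T U · c = U^T v for the coefficients: c = (30/43, -31/86). The projection is proj_W(v) = U c.
Check: (v - proj_W(v)) · u_1 = 0  (should be 0).
Check: (v - proj_W(v)) · u_2 = 0  (should be 0).
Result: proj_W(v) = (30/43, -93/86, -151/86, 60/43).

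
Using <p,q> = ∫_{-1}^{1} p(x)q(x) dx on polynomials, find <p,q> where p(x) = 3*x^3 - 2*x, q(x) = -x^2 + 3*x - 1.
<p,q> = -2/5

Expand the product: p(x)·q(x) = -3*x^5 + 9*x^4 - x^3 - 6*x^2 + 2*x.
∫_{-1}^{1} of each monomial x^k gives [2/(k+1) if k even, 0 if k odd]. Integrating term-by-term (or equivalently evaluating the antiderivative F(x) = -x^6/2 + 9*x^5/5 - x^4/4 - 2*x^3 + x^2 at the endpoints):
  F(1) − F(−1) = 1/20 − (9/20) = -2/5.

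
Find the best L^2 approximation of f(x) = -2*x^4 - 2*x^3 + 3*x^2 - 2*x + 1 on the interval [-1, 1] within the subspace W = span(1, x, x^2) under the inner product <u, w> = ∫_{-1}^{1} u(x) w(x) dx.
g(x) = 9*x^2/7 - 16*x/5 + 41/35

The best approximation g ∈ W is the orthogonal projection of f onto W. Writing g = a_0 + a_1 x + a_2 x^2, the coefficients solve the normal equations G · a = b where
  G_{ij} = <φ_i, φ_j> and b_i = <f, φ_i>, with φ_0 = 1, φ_1 = x, φ_2 = x^2.
G =
  [2, 0, 2/3]
  [0, 2/3, 0]
  [2/3, 0, 2/5],
b = (16/5, -32/15, 136/105).
Solving gives a_0 = 41/35, a_1 = -16/5, a_2 = 9/7, so
  g(x) = 9*x^2/7 - 16*x/5 + 41/35.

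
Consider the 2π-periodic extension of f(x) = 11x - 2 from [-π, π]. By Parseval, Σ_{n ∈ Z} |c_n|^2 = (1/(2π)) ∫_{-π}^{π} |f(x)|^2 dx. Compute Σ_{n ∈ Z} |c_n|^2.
Σ |c_n|^2 = 121π^2/3 + 4

Expand and integrate term by term over [-π, π]:
  ∫ (11x)^2 dx = 121·(2π^3/3); ∫ 2·11·(-2)·x dx = 0 (odd integrand); ∫ (-2)^2 dx = 4·2π.
So (1/(2π)) ∫_{-π}^{π} (11x - 2)^2 dx = 121π^2/3 + 4 = 121π^2/3 + 4.
Parseval ⇒ Σ |c_n|^2 = 121π^2/3 + 4.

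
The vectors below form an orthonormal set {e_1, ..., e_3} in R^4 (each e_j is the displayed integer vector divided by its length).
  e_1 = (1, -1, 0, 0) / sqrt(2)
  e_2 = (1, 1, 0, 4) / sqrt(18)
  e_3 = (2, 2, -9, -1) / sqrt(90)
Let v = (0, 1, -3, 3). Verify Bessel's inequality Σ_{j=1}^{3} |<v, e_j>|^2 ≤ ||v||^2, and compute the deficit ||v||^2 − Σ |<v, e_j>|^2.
Σ |<v, e_j>|^2 = 87/5; ||v||^2 = 19; deficit = 8/5

Write each e_j = u_j / sqrt(<u_j, u_j>) where u_j is the displayed integer vector. Then <v, e_j> = <v, u_j> / sqrt(<u_j, u_j>), so |<v, e_j>|^2 = <v, u_j>^2 / <u_j, u_j>.
Coefficients: <v, e_1> = -1/sqrt(2), <v, e_2> = 13/sqrt(18), <v, e_3> = 26/sqrt(90).
Square and sum: Σ |<v, e_j>|^2 = 87/5.
Compute ||v||^2 = v·v = 19.
Deficit = 19 − 87/5 = 8/5 ≥ 0, confirming Bessel's inequality. (The deficit equals ||v − Σ <v,e_j> e_j||^2, the squared distance from v to span{e_j}.)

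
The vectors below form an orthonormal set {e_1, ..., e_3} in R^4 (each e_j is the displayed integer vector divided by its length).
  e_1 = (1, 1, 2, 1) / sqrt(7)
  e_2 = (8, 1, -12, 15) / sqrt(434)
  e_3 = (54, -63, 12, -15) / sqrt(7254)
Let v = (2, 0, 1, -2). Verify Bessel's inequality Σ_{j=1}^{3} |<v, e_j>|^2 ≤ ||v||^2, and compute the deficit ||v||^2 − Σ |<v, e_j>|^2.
Σ |<v, e_j>|^2 = 68/13; ||v||^2 = 9; deficit = 49/13

Write each e_j = u_j / sqrt(<u_j, u_j>) where u_j is the displayed integer vector. Then <v, e_j> = <v, u_j> / sqrt(<u_j, u_j>), so |<v, e_j>|^2 = <v, u_j>^2 / <u_j, u_j>.
Coefficients: <v, e_1> = 2/sqrt(7), <v, e_2> = -26/sqrt(434), <v, e_3> = 150/sqrt(7254).
Square and sum: Σ |<v, e_j>|^2 = 68/13.
Compute ||v||^2 = v·v = 9.
Deficit = 9 − 68/13 = 49/13 ≥ 0, confirming Bessel's inequality. (The deficit equals ||v − Σ <v,e_j> e_j||^2, the squared distance from v to span{e_j}.)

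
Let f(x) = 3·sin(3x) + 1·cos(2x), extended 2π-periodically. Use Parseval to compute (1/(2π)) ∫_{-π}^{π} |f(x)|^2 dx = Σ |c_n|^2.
Σ |c_n|^2 = 5

Expand |f|^2 and use orthogonality of {sin(nx), cos(mx)} on [-π, π]:
  ∫_{-π}^{π} sin(nx)^2 dx = π, ∫ cos(mx)^2 dx = π, and cross terms integrate to 0.
So ∫_{-π}^{π} f(x)^2 dx = 3^2 · π + 1^2 · π = (9 + 1)π.
Divide by 2π: (9 + 1)/2 = 5.
By Parseval, this equals Σ |c_n|^2.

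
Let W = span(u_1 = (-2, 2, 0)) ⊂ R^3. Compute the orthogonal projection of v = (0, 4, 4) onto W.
proj_W(v) = (-2, 2, 0)

Set up U = [u_1 | ... | u_1] ∈ R^(3×1). The projector onto W = col(U) is P = U (U^T U)^(-1) U^T.
Compute U^T U =
  [8],
and U^T v = (8).
Solve U^T U · c = U^T v for the coefficients: c = (1). The projection is proj_W(v) = U c.
Check: (v - proj_W(v)) · u_1 = 0  (should be 0).
Result: proj_W(v) = (-2, 2, 0).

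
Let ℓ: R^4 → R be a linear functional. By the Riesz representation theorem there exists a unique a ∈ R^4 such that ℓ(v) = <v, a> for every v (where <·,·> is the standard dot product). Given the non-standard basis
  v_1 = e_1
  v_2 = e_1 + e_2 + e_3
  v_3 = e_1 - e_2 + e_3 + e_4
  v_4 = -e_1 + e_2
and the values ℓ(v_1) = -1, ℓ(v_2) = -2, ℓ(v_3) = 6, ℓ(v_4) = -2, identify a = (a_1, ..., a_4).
a = (-1, -3, 2, 2)

Write a = (a_1, ..., a_4) in the standard basis. For each basis vector v_i, ℓ(v_i) = <v_i, a> is a linear equation in the a_j's. Collect the n equations into a matrix system V a = ℓ, where row i of V is v_i (expressed in the standard basis). Since V is invertible (lower-triangular with 1s on the diagonal, up to permutation), solve by back-substitution:
  V =
[[1, 0, 0, 0],
 [1, 1, 1, 0],
 [1, -1, 1, 1],
 [-1, 1, 0, 0]]
  V a = (-1, -2, 6, -2)
Solving gives a = (-1, -3, 2, 2).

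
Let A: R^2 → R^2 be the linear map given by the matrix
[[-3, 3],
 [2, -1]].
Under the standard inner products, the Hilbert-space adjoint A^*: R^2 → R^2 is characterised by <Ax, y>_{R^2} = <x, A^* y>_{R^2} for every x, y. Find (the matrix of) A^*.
A^* = A^T =
[[-3, 2],
 [3, -1]]

For real matrices with standard dot products, the defining identity <Ax, y> = <x, A^* y> gives (Ax)^T y = x^T (A^*) y, i.e. x^T A^T y = x^T (A^*) y. Since this holds for all x, y, we must have A^* = A^T. Therefore
A^* =
[[-3, 2],
 [3, -1]].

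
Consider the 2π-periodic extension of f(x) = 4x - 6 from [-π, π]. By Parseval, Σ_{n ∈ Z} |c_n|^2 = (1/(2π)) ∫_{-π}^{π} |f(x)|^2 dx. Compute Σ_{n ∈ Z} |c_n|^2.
Σ |c_n|^2 = 16π^2/3 + 36

Expand and integrate term by term over [-π, π]:
  ∫ (4x)^2 dx = 16·(2π^3/3); ∫ 2·4·(-6)·x dx = 0 (odd integrand); ∫ (-6)^2 dx = 36·2π.
So (1/(2π)) ∫_{-π}^{π} (4x - 6)^2 dx = 16π^2/3 + 36 = 16π^2/3 + 36.
Parseval ⇒ Σ |c_n|^2 = 16π^2/3 + 36.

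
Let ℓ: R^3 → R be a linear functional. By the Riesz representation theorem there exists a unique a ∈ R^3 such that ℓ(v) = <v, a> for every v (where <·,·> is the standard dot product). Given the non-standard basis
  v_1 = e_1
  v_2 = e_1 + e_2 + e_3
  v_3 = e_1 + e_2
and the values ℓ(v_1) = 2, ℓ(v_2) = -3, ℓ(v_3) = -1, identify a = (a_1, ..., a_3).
a = (2, -3, -2)

Write a = (a_1, ..., a_3) in the standard basis. For each basis vector v_i, ℓ(v_i) = <v_i, a> is a linear equation in the a_j's. Collect the n equations into a matrix system V a = ℓ, where row i of V is v_i (expressed in the standard basis). Since V is invertible (lower-triangular with 1s on the diagonal, up to permutation), solve by back-substitution:
  V =
[[1, 0, 0],
 [1, 1, 1],
 [1, 1, 0]]
  V a = (2, -3, -1)
Solving gives a = (2, -3, -2).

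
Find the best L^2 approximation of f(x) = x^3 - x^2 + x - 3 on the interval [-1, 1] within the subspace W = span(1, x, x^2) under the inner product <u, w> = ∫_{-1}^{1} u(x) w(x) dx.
g(x) = -x^2 + 8*x/5 - 3

The best approximation g ∈ W is the orthogonal projection of f onto W. Writing g = a_0 + a_1 x + a_2 x^2, the coefficients solve the normal equations G · a = b where
  G_{ij} = <φ_i, φ_j> and b_i = <f, φ_i>, with φ_0 = 1, φ_1 = x, φ_2 = x^2.
G =
  [2, 0, 2/3]
  [0, 2/3, 0]
  [2/3, 0, 2/5],
b = (-20/3, 16/15, -12/5).
Solving gives a_0 = -3, a_1 = 8/5, a_2 = -1, so
  g(x) = -x^2 + 8*x/5 - 3.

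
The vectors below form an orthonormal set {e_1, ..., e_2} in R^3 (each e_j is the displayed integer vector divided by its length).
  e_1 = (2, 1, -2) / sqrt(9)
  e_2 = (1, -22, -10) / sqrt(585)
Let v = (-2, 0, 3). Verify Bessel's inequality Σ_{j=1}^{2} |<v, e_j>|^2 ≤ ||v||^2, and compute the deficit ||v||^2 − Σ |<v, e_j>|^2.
Σ |<v, e_j>|^2 = 836/65; ||v||^2 = 13; deficit = 9/65

Write each e_j = u_j / sqrt(<u_j, u_j>) where u_j is the displayed integer vector. Then <v, e_j> = <v, u_j> / sqrt(<u_j, u_j>), so |<v, e_j>|^2 = <v, u_j>^2 / <u_j, u_j>.
Coefficients: <v, e_1> = -10/sqrt(9), <v, e_2> = -32/sqrt(585).
Square and sum: Σ |<v, e_j>|^2 = 836/65.
Compute ||v||^2 = v·v = 13.
Deficit = 13 − 836/65 = 9/65 ≥ 0, confirming Bessel's inequality. (The deficit equals ||v − Σ <v,e_j> e_j||^2, the squared distance from v to span{e_j}.)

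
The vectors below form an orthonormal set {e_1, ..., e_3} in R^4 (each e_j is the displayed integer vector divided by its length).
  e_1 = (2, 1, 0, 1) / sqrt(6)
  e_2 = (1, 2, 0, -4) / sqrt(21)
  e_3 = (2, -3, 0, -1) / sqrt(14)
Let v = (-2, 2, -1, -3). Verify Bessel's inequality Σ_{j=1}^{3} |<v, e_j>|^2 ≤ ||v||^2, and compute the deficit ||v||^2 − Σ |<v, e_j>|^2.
Σ |<v, e_j>|^2 = 17; ||v||^2 = 18; deficit = 1

Write each e_j = u_j / sqrt(<u_j, u_j>) where u_j is the displayed integer vector. Then <v, e_j> = <v, u_j> / sqrt(<u_j, u_j>), so |<v, e_j>|^2 = <v, u_j>^2 / <u_j, u_j>.
Coefficients: <v, e_1> = -5/sqrt(6), <v, e_2> = 14/sqrt(21), <v, e_3> = -7/sqrt(14).
Square and sum: Σ |<v, e_j>|^2 = 17.
Compute ||v||^2 = v·v = 18.
Deficit = 18 − 17 = 1 ≥ 0, confirming Bessel's inequality. (The deficit equals ||v − Σ <v,e_j> e_j||^2, the squared distance from v to span{e_j}.)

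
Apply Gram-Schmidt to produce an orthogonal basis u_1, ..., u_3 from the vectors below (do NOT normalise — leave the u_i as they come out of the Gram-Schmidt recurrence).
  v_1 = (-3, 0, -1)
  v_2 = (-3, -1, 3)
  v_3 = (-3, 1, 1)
Orthogonal basis:
  u_1 = (-3, 0, -1)
  u_2 = (-6/5, -1, 18/5)
  u_3 = (-9/77, 108/77, 27/77)

Apply the Gram-Schmidt recurrence
  u_1 = v_1
  u_i = v_i − Σ_{j<i} ((v_i · u_j) / (u_j · u_j)) · u_j.

Step by step this gives:
  u_1 = (-3, 0, -1)
  u_2 = (-6/5, -1, 18/5)
  u_3 = (-9/77, 108/77, 27/77)

Orthogonality check:
  u_2 · u_1 = 0 (should be 0)
  u_3 · u_1 = 0 (should be 0)
  u_3 · u_2 = 0 (should be 0)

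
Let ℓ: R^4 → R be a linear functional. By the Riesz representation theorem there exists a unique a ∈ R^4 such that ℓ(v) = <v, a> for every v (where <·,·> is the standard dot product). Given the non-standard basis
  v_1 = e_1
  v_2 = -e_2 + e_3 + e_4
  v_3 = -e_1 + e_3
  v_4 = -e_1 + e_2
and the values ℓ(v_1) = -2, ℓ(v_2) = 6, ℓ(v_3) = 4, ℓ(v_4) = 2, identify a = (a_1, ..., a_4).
a = (-2, 0, 2, 4)

Write a = (a_1, ..., a_4) in the standard basis. For each basis vector v_i, ℓ(v_i) = <v_i, a> is a linear equation in the a_j's. Collect the n equations into a matrix system V a = ℓ, where row i of V is v_i (expressed in the standard basis). Since V is invertible (lower-triangular with 1s on the diagonal, up to permutation), solve by back-substitution:
  V =
[[1, 0, 0, 0],
 [0, -1, 1, 1],
 [-1, 0, 1, 0],
 [-1, 1, 0, 0]]
  V a = (-2, 6, 4, 2)
Solving gives a = (-2, 0, 2, 4).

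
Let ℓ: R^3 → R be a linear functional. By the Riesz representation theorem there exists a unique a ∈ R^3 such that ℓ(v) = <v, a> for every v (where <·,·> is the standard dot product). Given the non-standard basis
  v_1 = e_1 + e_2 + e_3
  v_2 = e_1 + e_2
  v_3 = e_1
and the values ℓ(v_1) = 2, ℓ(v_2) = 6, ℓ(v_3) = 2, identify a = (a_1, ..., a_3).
a = (2, 4, -4)

Write a = (a_1, ..., a_3) in the standard basis. For each basis vector v_i, ℓ(v_i) = <v_i, a> is a linear equation in the a_j's. Collect the n equations into a matrix system V a = ℓ, where row i of V is v_i (expressed in the standard basis). Since V is invertible (lower-triangular with 1s on the diagonal, up to permutation), solve by back-substitution:
  V =
[[1, 1, 1],
 [1, 1, 0],
 [1, 0, 0]]
  V a = (2, 6, 2)
Solving gives a = (2, 4, -4).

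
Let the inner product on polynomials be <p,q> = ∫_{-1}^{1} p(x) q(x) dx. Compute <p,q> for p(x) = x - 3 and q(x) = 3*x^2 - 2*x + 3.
<p,q> = -76/3

Expand the product: p(x)·q(x) = 3*x^3 - 11*x^2 + 9*x - 9.
∫_{-1}^{1} of each monomial x^k gives [2/(k+1) if k even, 0 if k odd]. Integrating term-by-term (or equivalently evaluating the antiderivative F(x) = 3*x^4/4 - 11*x^3/3 + 9*x^2/2 - 9*x at the endpoints):
  F(1) − F(−1) = -89/12 − (215/12) = -76/3.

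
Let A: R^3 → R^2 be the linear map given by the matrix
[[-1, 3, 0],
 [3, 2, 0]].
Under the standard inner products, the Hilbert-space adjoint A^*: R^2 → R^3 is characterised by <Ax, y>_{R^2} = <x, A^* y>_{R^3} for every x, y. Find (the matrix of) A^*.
A^* = A^T =
[[-1, 3],
 [3, 2],
 [0, 0]]

For real matrices with standard dot products, the defining identity <Ax, y> = <x, A^* y> gives (Ax)^T y = x^T (A^*) y, i.e. x^T A^T y = x^T (A^*) y. Since this holds for all x, y, we must have A^* = A^T. Therefore
A^* =
[[-1, 3],
 [3, 2],
 [0, 0]].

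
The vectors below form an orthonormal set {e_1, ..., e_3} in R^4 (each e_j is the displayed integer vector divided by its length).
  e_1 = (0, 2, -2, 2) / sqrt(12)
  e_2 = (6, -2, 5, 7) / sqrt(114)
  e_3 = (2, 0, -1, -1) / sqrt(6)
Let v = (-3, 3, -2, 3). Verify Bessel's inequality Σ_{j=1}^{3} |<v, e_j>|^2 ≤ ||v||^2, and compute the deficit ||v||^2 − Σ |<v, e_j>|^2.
Σ |<v, e_j>|^2 = 1766/57; ||v||^2 = 31; deficit = 1/57

Write each e_j = u_j / sqrt(<u_j, u_j>) where u_j is the displayed integer vector. Then <v, e_j> = <v, u_j> / sqrt(<u_j, u_j>), so |<v, e_j>|^2 = <v, u_j>^2 / <u_j, u_j>.
Coefficients: <v, e_1> = 16/sqrt(12), <v, e_2> = -13/sqrt(114), <v, e_3> = -7/sqrt(6).
Square and sum: Σ |<v, e_j>|^2 = 1766/57.
Compute ||v||^2 = v·v = 31.
Deficit = 31 − 1766/57 = 1/57 ≥ 0, confirming Bessel's inequality. (The deficit equals ||v − Σ <v,e_j> e_j||^2, the squared distance from v to span{e_j}.)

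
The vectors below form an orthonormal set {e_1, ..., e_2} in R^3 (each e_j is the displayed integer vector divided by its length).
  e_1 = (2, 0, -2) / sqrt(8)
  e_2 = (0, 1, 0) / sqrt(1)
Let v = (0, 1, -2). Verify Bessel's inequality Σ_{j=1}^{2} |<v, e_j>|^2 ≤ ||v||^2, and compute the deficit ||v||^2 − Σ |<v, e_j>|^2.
Σ |<v, e_j>|^2 = 3; ||v||^2 = 5; deficit = 2

Write each e_j = u_j / sqrt(<u_j, u_j>) where u_j is the displayed integer vector. Then <v, e_j> = <v, u_j> / sqrt(<u_j, u_j>), so |<v, e_j>|^2 = <v, u_j>^2 / <u_j, u_j>.
Coefficients: <v, e_1> = 4/sqrt(8), <v, e_2> = 1/sqrt(1).
Square and sum: Σ |<v, e_j>|^2 = 3.
Compute ||v||^2 = v·v = 5.
Deficit = 5 − 3 = 2 ≥ 0, confirming Bessel's inequality. (The deficit equals ||v − Σ <v,e_j> e_j||^2, the squared distance from v to span{e_j}.)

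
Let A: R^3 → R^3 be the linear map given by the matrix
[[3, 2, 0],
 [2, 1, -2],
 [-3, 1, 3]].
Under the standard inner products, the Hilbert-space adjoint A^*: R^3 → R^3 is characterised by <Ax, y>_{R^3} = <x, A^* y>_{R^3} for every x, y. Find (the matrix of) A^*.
A^* = A^T =
[[3, 2, -3],
 [2, 1, 1],
 [0, -2, 3]]

For real matrices with standard dot products, the defining identity <Ax, y> = <x, A^* y> gives (Ax)^T y = x^T (A^*) y, i.e. x^T A^T y = x^T (A^*) y. Since this holds for all x, y, we must have A^* = A^T. Therefore
A^* =
[[3, 2, -3],
 [2, 1, 1],
 [0, -2, 3]].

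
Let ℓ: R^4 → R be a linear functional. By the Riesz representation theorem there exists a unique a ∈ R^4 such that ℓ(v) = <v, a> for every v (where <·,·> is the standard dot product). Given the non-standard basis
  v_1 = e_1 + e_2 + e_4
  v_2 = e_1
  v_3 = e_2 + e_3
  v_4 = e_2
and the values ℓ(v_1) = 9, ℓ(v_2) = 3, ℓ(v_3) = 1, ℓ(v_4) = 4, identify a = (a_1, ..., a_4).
a = (3, 4, -3, 2)

Write a = (a_1, ..., a_4) in the standard basis. For each basis vector v_i, ℓ(v_i) = <v_i, a> is a linear equation in the a_j's. Collect the n equations into a matrix system V a = ℓ, where row i of V is v_i (expressed in the standard basis). Since V is invertible (lower-triangular with 1s on the diagonal, up to permutation), solve by back-substitution:
  V =
[[1, 1, 0, 1],
 [1, 0, 0, 0],
 [0, 1, 1, 0],
 [0, 1, 0, 0]]
  V a = (9, 3, 1, 4)
Solving gives a = (3, 4, -3, 2).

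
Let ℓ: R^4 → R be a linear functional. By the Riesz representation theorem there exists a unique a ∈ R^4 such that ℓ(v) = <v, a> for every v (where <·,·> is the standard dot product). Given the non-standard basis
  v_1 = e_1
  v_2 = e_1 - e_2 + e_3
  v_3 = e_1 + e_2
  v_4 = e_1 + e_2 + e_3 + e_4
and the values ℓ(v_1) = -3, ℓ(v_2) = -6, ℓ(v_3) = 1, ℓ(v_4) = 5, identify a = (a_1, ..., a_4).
a = (-3, 4, 1, 3)

Write a = (a_1, ..., a_4) in the standard basis. For each basis vector v_i, ℓ(v_i) = <v_i, a> is a linear equation in the a_j's. Collect the n equations into a matrix system V a = ℓ, where row i of V is v_i (expressed in the standard basis). Since V is invertible (lower-triangular with 1s on the diagonal, up to permutation), solve by back-substitution:
  V =
[[1, 0, 0, 0],
 [1, -1, 1, 0],
 [1, 1, 0, 0],
 [1, 1, 1, 1]]
  V a = (-3, -6, 1, 5)
Solving gives a = (-3, 4, 1, 3).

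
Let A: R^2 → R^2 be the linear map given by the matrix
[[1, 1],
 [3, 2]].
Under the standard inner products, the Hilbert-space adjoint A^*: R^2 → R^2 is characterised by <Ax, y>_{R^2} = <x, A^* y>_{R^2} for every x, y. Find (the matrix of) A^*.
A^* = A^T =
[[1, 3],
 [1, 2]]

For real matrices with standard dot products, the defining identity <Ax, y> = <x, A^* y> gives (Ax)^T y = x^T (A^*) y, i.e. x^T A^T y = x^T (A^*) y. Since this holds for all x, y, we must have A^* = A^T. Therefore
A^* =
[[1, 3],
 [1, 2]].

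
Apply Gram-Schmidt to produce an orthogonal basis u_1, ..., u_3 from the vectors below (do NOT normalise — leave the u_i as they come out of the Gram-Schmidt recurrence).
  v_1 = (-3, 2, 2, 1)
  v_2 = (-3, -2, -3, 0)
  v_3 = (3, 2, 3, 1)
Orthogonal basis:
  u_1 = (-3, 2, 2, 1)
  u_2 = (-19/6, -17/9, -26/9, 1/18)
  u_3 = (69/395, -42/395, -41/395, 373/395)

Apply the Gram-Schmidt recurrence
  u_1 = v_1
  u_i = v_i − Σ_{j<i} ((v_i · u_j) / (u_j · u_j)) · u_j.

Step by step this gives:
  u_1 = (-3, 2, 2, 1)
  u_2 = (-19/6, -17/9, -26/9, 1/18)
  u_3 = (69/395, -42/395, -41/395, 373/395)

Orthogonality check:
  u_2 · u_1 = 0 (should be 0)
  u_3 · u_1 = 0 (should be 0)
  u_3 · u_2 = 0 (should be 0)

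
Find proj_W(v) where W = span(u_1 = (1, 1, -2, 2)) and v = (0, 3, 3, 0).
proj_W(v) = (-3/10, -3/10, 3/5, -3/5)

Set up U = [u_1 | ... | u_1] ∈ R^(4×1). The projector onto W = col(U) is P = U (U^T U)^(-1) U^T.
Compute U^T U =
  [10],
and U^T v = (-3).
Solve U^T U · c = U^T v for the coefficients: c = (-3/10). The projection is proj_W(v) = U c.
Check: (v - proj_W(v)) · u_1 = 0  (should be 0).
Result: proj_W(v) = (-3/10, -3/10, 3/5, -3/5).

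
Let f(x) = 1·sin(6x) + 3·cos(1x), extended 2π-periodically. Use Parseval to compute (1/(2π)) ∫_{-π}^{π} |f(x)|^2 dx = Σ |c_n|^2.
Σ |c_n|^2 = 5

Expand |f|^2 and use orthogonality of {sin(nx), cos(mx)} on [-π, π]:
  ∫_{-π}^{π} sin(nx)^2 dx = π, ∫ cos(mx)^2 dx = π, and cross terms integrate to 0.
So ∫_{-π}^{π} f(x)^2 dx = 1^2 · π + 3^2 · π = (1 + 9)π.
Divide by 2π: (1 + 9)/2 = 5.
By Parseval, this equals Σ |c_n|^2.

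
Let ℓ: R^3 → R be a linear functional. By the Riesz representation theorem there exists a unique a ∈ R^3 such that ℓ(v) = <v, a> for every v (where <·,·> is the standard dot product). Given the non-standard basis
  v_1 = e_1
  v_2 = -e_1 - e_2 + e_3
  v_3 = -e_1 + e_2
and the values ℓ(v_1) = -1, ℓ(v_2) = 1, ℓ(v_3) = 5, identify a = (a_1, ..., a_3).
a = (-1, 4, 4)

Write a = (a_1, ..., a_3) in the standard basis. For each basis vector v_i, ℓ(v_i) = <v_i, a> is a linear equation in the a_j's. Collect the n equations into a matrix system V a = ℓ, where row i of V is v_i (expressed in the standard basis). Since V is invertible (lower-triangular with 1s on the diagonal, up to permutation), solve by back-substitution:
  V =
[[1, 0, 0],
 [-1, -1, 1],
 [-1, 1, 0]]
  V a = (-1, 1, 5)
Solving gives a = (-1, 4, 4).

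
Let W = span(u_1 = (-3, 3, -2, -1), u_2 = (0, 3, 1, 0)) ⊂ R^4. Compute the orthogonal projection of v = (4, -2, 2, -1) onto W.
proj_W(v) = (546/181, -381/181, 419/181, 182/181)

Set up U = [u_1 | ... | u_2] ∈ R^(4×2). The projector onto W = col(U) is P = U (U^T U)^(-1) U^T.
Compute U^T U =
  [23, 7]
  [7, 10],
and U^T v = (-21, -4).
Solve U^T U · c = U^T v for the coefficients: c = (-182/181, 55/181). The projection is proj_W(v) = U c.
Check: (v - proj_W(v)) · u_1 = 0  (should be 0).
Check: (v - proj_W(v)) · u_2 = 0  (should be 0).
Result: proj_W(v) = (546/181, -381/181, 419/181, 182/181).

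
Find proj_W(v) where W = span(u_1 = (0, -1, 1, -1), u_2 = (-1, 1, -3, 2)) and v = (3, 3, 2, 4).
proj_W(v) = (8/3, 13/3, 1, 5/3)

Set up U = [u_1 | ... | u_2] ∈ R^(4×2). The projector onto W = col(U) is P = U (U^T U)^(-1) U^T.
Compute U^T U =
  [3, -6]
  [-6, 15],
and U^T v = (-5, 2).
Solve U^T U · c = U^T v for the coefficients: c = (-7, -8/3). The projection is proj_W(v) = U c.
Check: (v - proj_W(v)) · u_1 = 0  (should be 0).
Check: (v - proj_W(v)) · u_2 = 0  (should be 0).
Result: proj_W(v) = (8/3, 13/3, 1, 5/3).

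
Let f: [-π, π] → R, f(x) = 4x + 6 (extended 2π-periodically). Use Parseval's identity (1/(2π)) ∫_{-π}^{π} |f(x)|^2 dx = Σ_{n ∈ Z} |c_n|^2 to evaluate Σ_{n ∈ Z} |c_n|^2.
Σ |c_n|^2 = 16π^2/3 + 36

Expand and integrate term by term over [-π, π]:
  ∫ (4x)^2 dx = 16·(2π^3/3); ∫ 2·4·(6)·x dx = 0 (odd integrand); ∫ 6^2 dx = 36·2π.
So (1/(2π)) ∫_{-π}^{π} (4x + 6)^2 dx = 16π^2/3 + 36 = 16π^2/3 + 36.
Parseval ⇒ Σ |c_n|^2 = 16π^2/3 + 36.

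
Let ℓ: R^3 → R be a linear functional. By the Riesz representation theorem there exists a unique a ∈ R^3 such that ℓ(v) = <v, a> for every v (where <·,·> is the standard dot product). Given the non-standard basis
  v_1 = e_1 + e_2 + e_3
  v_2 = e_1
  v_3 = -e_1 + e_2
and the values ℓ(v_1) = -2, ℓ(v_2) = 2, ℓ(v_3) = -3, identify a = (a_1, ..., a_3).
a = (2, -1, -3)

Write a = (a_1, ..., a_3) in the standard basis. For each basis vector v_i, ℓ(v_i) = <v_i, a> is a linear equation in the a_j's. Collect the n equations into a matrix system V a = ℓ, where row i of V is v_i (expressed in the standard basis). Since V is invertible (lower-triangular with 1s on the diagonal, up to permutation), solve by back-substitution:
  V =
[[1, 1, 1],
 [1, 0, 0],
 [-1, 1, 0]]
  V a = (-2, 2, -3)
Solving gives a = (2, -1, -3).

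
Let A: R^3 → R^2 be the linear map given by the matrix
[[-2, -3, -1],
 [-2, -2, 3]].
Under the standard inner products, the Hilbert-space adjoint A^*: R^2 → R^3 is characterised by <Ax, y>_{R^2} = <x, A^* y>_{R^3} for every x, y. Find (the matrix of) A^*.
A^* = A^T =
[[-2, -2],
 [-3, -2],
 [-1, 3]]

For real matrices with standard dot products, the defining identity <Ax, y> = <x, A^* y> gives (Ax)^T y = x^T (A^*) y, i.e. x^T A^T y = x^T (A^*) y. Since this holds for all x, y, we must have A^* = A^T. Therefore
A^* =
[[-2, -2],
 [-3, -2],
 [-1, 3]].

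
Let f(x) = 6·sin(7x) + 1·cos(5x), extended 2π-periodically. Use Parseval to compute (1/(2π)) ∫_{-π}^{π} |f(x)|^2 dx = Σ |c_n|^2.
Σ |c_n|^2 = 37/2

Expand |f|^2 and use orthogonality of {sin(nx), cos(mx)} on [-π, π]:
  ∫_{-π}^{π} sin(nx)^2 dx = π, ∫ cos(mx)^2 dx = π, and cross terms integrate to 0.
So ∫_{-π}^{π} f(x)^2 dx = 6^2 · π + 1^2 · π = (36 + 1)π.
Divide by 2π: (36 + 1)/2 = 37/2.
By Parseval, this equals Σ |c_n|^2.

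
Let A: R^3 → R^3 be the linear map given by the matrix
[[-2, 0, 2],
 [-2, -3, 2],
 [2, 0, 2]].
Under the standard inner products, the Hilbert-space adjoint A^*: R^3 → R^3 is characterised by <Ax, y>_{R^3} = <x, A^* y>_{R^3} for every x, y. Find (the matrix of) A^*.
A^* = A^T =
[[-2, -2, 2],
 [0, -3, 0],
 [2, 2, 2]]

For real matrices with standard dot products, the defining identity <Ax, y> = <x, A^* y> gives (Ax)^T y = x^T (A^*) y, i.e. x^T A^T y = x^T (A^*) y. Since this holds for all x, y, we must have A^* = A^T. Therefore
A^* =
[[-2, -2, 2],
 [0, -3, 0],
 [2, 2, 2]].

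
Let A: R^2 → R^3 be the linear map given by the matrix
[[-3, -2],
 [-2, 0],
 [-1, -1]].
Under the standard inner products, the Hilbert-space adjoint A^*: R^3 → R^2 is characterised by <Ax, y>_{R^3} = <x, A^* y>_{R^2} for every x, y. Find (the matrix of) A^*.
A^* = A^T =
[[-3, -2, -1],
 [-2, 0, -1]]

For real matrices with standard dot products, the defining identity <Ax, y> = <x, A^* y> gives (Ax)^T y = x^T (A^*) y, i.e. x^T A^T y = x^T (A^*) y. Since this holds for all x, y, we must have A^* = A^T. Therefore
A^* =
[[-3, -2, -1],
 [-2, 0, -1]].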